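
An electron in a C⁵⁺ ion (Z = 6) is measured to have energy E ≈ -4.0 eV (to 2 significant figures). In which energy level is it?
n = 11

The exact energy levels follow E_n = -13.6057 Z² / n² eV with Z = 6.

The measured value (-4.0 eV) is reported to only 2 significant figures, so we must test candidate n values and see which one matches to that precision.

Candidate energies:
  n = 9:  E = -13.6057 × 6² / 9² = -6.046978 eV
  n = 10:  E = -13.6057 × 6² / 10² = -4.898052 eV
  n = 11:  E = -13.6057 × 6² / 11² = -4.047977 eV  ← matches
  n = 12:  E = -13.6057 × 6² / 12² = -3.401425 eV
  n = 13:  E = -13.6057 × 6² / 13² = -2.898256 eV

Checking against the measurement of -4.0 eV (2 sig figs), only n = 11 agrees:
E_11 = -4.047977 eV, which rounds to -4.0 eV ✓

Therefore n = 11.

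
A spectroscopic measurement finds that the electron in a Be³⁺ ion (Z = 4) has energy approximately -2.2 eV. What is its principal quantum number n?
n = 10

The exact energy levels follow E_n = -13.6057 Z² / n² eV with Z = 4.

The measured value (-2.2 eV) is reported to only 2 significant figures, so we must test candidate n values and see which one matches to that precision.

Candidate energies:
  n = 8:  E = -13.6057 × 4² / 8² = -3.40143 eV
  n = 9:  E = -13.6057 × 4² / 9² = -2.68755 eV
  n = 10:  E = -13.6057 × 4² / 10² = -2.17691 eV  ← matches
  n = 11:  E = -13.6057 × 4² / 11² = -1.79910 eV
  n = 12:  E = -13.6057 × 4² / 12² = -1.51174 eV

Checking against the measurement of -2.2 eV (2 sig figs), only n = 10 agrees:
E_10 = -2.17691 eV, which rounds to -2.2 eV ✓

Therefore n = 10.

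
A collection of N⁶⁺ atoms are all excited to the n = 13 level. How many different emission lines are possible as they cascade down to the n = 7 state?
21

The electron can occupy levels n = 7, 8, ..., 13 during de-excitation — that is m = 13 - 7 + 1 = 7 distinct levels.

The number of distinct spectral lines equals the number of ways to choose 2 of these m levels (each pair gives one possible emission transition):

Number of lines = m(m-1)/2 = 7×6/2 = 21

These correspond to all possible transitions between the 7 levels:
13 → 12, 13 → 11, 13 → 10, 13 → 9, 13 → 8, 13 → 7, 12 → 11, 12 → 10...

Each transition produces a photon with a unique energy (and thus wavelength). This count does not depend on Z.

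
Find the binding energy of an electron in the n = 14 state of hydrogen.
0.06942 eV

The ionization energy is the energy needed to remove the electron completely (n → ∞).

For hydrogen, E_n = -13.6057 eV / n².

At n = 14: E_14 = -13.6057 / 14² = -0.06941684 eV
At n = ∞: E_∞ = 0 eV

Ionization energy = E_∞ - E_14 = 0 - (-0.06941684) = 0.06941684 eV
Ionization energy ≈ 0.06942 eV

This is also called the binding energy of the electron in state n = 14.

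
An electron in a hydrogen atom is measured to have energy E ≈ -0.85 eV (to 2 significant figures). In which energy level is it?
n = 4

The exact energy levels follow E_n = -13.6057 eV / n².

The measured value (-0.85 eV) is reported to only 2 significant figures, so we must test candidate n values and see which one matches to that precision.

Candidate energies:
  n = 2:  E = -13.6057/2² = -3.40143 eV
  n = 3:  E = -13.6057/3² = -1.51174 eV
  n = 4:  E = -13.6057/4² = -0.85036 eV  ← matches
  n = 5:  E = -13.6057/5² = -0.54423 eV
  n = 6:  E = -13.6057/6² = -0.37794 eV

Checking against the measurement of -0.85 eV (2 sig figs), only n = 4 agrees:
E_4 = -0.85036 eV, which rounds to -0.85 eV ✓

Therefore n = 4.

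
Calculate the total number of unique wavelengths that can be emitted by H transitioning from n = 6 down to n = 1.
15

The electron can occupy levels n = 1, 2, ..., 6 during de-excitation — that is m = 6 - 1 + 1 = 6 distinct levels.

The number of distinct spectral lines equals the number of ways to choose 2 of these m levels (each pair gives one possible emission transition):

Number of lines = m(m-1)/2 = 6×5/2 = 15

These correspond to all possible transitions between the 6 levels:
6 → 5, 6 → 4, 6 → 3, 6 → 2, 6 → 1, 5 → 4, 5 → 3, 5 → 2...

Each transition produces a photon with a unique energy (and thus wavelength). This count does not depend on Z.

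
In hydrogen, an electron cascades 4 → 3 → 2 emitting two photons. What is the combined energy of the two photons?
2.551 eV

The energy levels of hydrogen are E_n = -13.6057 / n² eV.

First transition (4 → 3):
ΔE₁ = |E_3 - E_4|
ΔE₁ = |-1.511744444 - (-0.850356250)| = 0.661388 eV

Second transition (3 → 2):
ΔE₂ = |E_2 - E_3|
ΔE₂ = |-3.401425000 - (-1.511744444)| = 1.889681 eV

Total energy released:
E_total = ΔE₁ + ΔE₂ = 0.661388 + 1.889681 = 2.551 eV

Note: This equals the direct transition 4 → 2: 2.551 eV ✓
Energy is conserved regardless of the path taken.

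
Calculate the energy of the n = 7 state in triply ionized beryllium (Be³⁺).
-4.442678 eV

For hydrogen-like ions, the energy levels scale with Z²:
E_n = -13.6057 Z² / n² eV

For Be³⁺ (Z = 4) at n = 7:
E_7 = -13.6057 × 4² / 7²
E_7 = -13.6057 × 16 / 49
E_7 = -217.6912 / 49
E_7 = -4.442678 eV

The energy is 16 times more negative than hydrogen at the same n due to the stronger nuclear charge.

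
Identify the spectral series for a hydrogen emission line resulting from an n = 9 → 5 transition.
Pfund series

The spectral series in hydrogen are named based on the final (lower) energy level:
- Lyman series: n_final = 1 (ultraviolet)
- Balmer series: n_final = 2 (visible/near-UV)
- Paschen series: n_final = 3 (infrared)
- Brackett series: n_final = 4 (infrared)
- Pfund series: n_final = 5 (far infrared)

Since this transition ends at n = 5, it belongs to the Pfund series.

For reference, this 9 → 5 line has photon energy
ΔE = 13.6057 eV × (1/5² - 1/9²) = 0.37625639506 eV,
corresponding to wavelength λ = hc/ΔE = 1239.84 eV·nm / 0.37625639506 eV = 3295.19981 nm in the far infrared region.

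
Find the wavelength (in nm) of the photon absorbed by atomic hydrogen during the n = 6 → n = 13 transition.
4168.52411 nm

First, find the transition energy using E_n = -13.6057 / n² eV:
E_6 = -13.6057 / 6² = -0.37793611111 eV
E_13 = -13.6057 / 13² = -0.08050710059 eV

Photon energy: |ΔE| = |E_13 - E_6| = 0.29742901052 eV

Convert to wavelength using E = hc/λ with hc = 1239.84 eV·nm:
λ = hc/E = 1239.84 eV·nm / 0.29742901052 eV
λ = 4168.52411 nm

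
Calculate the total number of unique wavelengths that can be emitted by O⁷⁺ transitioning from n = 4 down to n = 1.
6

The electron can occupy levels n = 1, 2, ..., 4 during de-excitation — that is m = 4 - 1 + 1 = 4 distinct levels.

The number of distinct spectral lines equals the number of ways to choose 2 of these m levels (each pair gives one possible emission transition):

Number of lines = m(m-1)/2 = 4×3/2 = 6

These correspond to all possible transitions between the 4 levels:
4 → 3, 4 → 2, 4 → 1, 3 → 2, 3 → 1, 2 → 1

Each transition produces a photon with a unique energy (and thus wavelength). This count does not depend on Z.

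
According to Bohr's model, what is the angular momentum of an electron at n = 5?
5.2729e-34 J·s (or 5ℏ)

In the Bohr model, angular momentum is quantized:
L = nℏ

where ℏ = h/(2π) = 1.054572e-34 J·s

For n = 5:
L = 5 × 1.054572e-34 J·s
L = 5.2729e-34 J·s

This can also be written as L = 5ℏ.
The angular momentum is an integer multiple of the reduced Planck constant.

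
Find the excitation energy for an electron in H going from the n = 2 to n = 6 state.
3.0235 eV

The energy levels of a hydrogen-like atom are E_n = -13.6057 eV / n².

Energy at n = 2: E_2 = -13.6057 / 2² = -3.4014250 eV
Energy at n = 6: E_6 = -13.6057 / 6² = -0.3779361 eV

The excitation energy is the difference:
ΔE = E_6 - E_2
ΔE = -0.3779361 - (-3.4014250)
ΔE = 3.0235 eV

Since this is positive, energy must be absorbed (photon absorption).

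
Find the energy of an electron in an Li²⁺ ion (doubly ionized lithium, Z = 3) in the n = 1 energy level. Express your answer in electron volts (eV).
-122.451 eV

The energy levels of a hydrogen-like atom are given by:
E_n = -13.6057 Z² / n² eV  (with Z = 3 for Li²⁺)

For n = 1:
E_1 = -13.6057 × 3² / 1²
E_1 = -13.6057 × 9 / 1
E_1 = -122.451 eV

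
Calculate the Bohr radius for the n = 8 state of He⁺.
1.69337 nm (or 16.93367 Å)

The Bohr radius formula is:
r_n = n² a₀ / Z

where a₀ = 0.05291772 nm is the Bohr radius.

For He⁺ (Z = 2) at n = 8:
r_8 = 8² × 0.05291772 nm / 2
r_8 = 64 × 0.05291772 nm / 2
r_8 = 3.386734 nm / 2
r_8 = 1.69337 nm

The electron orbits at approximately 1.69337 nm from the nucleus.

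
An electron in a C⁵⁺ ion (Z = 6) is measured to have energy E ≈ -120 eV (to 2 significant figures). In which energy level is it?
n = 2

The exact energy levels follow E_n = -13.6057 Z² / n² eV with Z = 6.

The measured value (-120 eV) is reported to only 2 significant figures, so we must test candidate n values and see which one matches to that precision.

Candidate energies:
  n = 1:  E = -13.6057 × 6² / 1² = -489.80520 eV
  n = 2:  E = -13.6057 × 6² / 2² = -122.45130 eV  ← matches
  n = 3:  E = -13.6057 × 6² / 3² = -54.42280 eV
  n = 4:  E = -13.6057 × 6² / 4² = -30.61283 eV

Checking against the measurement of -120 eV (2 sig figs), only n = 2 agrees:
E_2 = -122.45130 eV, which rounds to -120 eV ✓

Therefore n = 2.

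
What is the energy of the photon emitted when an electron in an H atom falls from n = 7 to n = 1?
13.32803 eV

The energy levels are E_n = -13.6057 eV / n².

Energy at n = 7: E_7 = -13.6057 / 7² = -0.27766735 eV
Energy at n = 1: E_1 = -13.6057 / 1² = -13.60570000 eV

For emission (electron falling to lower state), the photon energy is:
E_photon = E_7 - E_1 = |-0.27766735 - (-13.60570000)|
E_photon = 13.32803 eV

This energy is carried away by the emitted photon.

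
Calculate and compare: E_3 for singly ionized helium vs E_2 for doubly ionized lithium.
Li²⁺ at n = 2 (E = -30.613 eV)

Using E_n = -13.6057 Z² / n² eV:

He⁺ (Z = 2) at n = 3:
E = -13.6057 × 2² / 3² = -13.6057 × 4 / 9 = -6.046978 eV

Li²⁺ (Z = 3) at n = 2:
E = -13.6057 × 3² / 2² = -13.6057 × 9 / 4 = -30.612825 eV

Since -30.612825 eV < -6.046978 eV,
Li²⁺ at n = 2 is more tightly bound (requires more energy to ionize).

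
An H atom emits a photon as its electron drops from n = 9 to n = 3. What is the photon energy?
1.34377 eV

The energy levels are E_n = -13.6057 eV / n².

Energy at n = 9: E_9 = -13.6057 / 9² = -0.16797160 eV
Energy at n = 3: E_3 = -13.6057 / 3² = -1.51174444 eV

For emission (electron falling to lower state), the photon energy is:
E_photon = E_9 - E_3 = |-0.16797160 - (-1.51174444)|
E_photon = 1.34377 eV

This energy is carried away by the emitted photon.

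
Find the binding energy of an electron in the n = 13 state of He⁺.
0.322 eV

The ionization energy is the energy needed to remove the electron completely (n → ∞).

For a hydrogen-like ion with Z = 2, E_n = -13.6057 Z² / n² eV.

At n = 13: E_13 = -13.6057 × 2² / 13² = -0.322028 eV
At n = ∞: E_∞ = 0 eV

Ionization energy = E_∞ - E_13 = 0 - (-0.322028) = 0.322028 eV
Ionization energy ≈ 0.322 eV

This is also called the binding energy of the electron in state n = 13.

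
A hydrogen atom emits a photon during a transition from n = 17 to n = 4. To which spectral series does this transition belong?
Brackett series

The spectral series in hydrogen are named based on the final (lower) energy level:
- Lyman series: n_final = 1 (ultraviolet)
- Balmer series: n_final = 2 (visible/near-UV)
- Paschen series: n_final = 3 (infrared)
- Brackett series: n_final = 4 (infrared)
- Pfund series: n_final = 5 (far infrared)

Since this transition ends at n = 4, it belongs to the Brackett series.

For reference, this 17 → 4 line has photon energy
ΔE = 13.6057 eV × (1/4² - 1/17²) = 0.80327770 eV,
corresponding to wavelength λ = hc/ΔE = 1239.84 eV·nm / 0.80327770 eV = 1543.48 nm in the infrared region.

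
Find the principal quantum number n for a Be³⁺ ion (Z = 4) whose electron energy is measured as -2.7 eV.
n = 9

The exact energy levels follow E_n = -13.6057 Z² / n² eV with Z = 4.

The measured value (-2.7 eV) is reported to only 2 significant figures, so we must test candidate n values and see which one matches to that precision.

Candidate energies:
  n = 7:  E = -13.6057 × 4² / 7² = -4.44268 eV
  n = 8:  E = -13.6057 × 4² / 8² = -3.40143 eV
  n = 9:  E = -13.6057 × 4² / 9² = -2.68755 eV  ← matches
  n = 10:  E = -13.6057 × 4² / 10² = -2.17691 eV
  n = 11:  E = -13.6057 × 4² / 11² = -1.79910 eV

Checking against the measurement of -2.7 eV (2 sig figs), only n = 9 agrees:
E_9 = -2.68755 eV, which rounds to -2.7 eV ✓

Therefore n = 9.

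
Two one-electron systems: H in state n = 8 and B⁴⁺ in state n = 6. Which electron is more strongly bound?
B⁴⁺ at n = 6 (E = -9.4484 eV)

Using E_n = -13.6057 Z² / n² eV:

H (Z = 1) at n = 8:
E = -13.6057 × 1² / 8² = -13.6057 × 1 / 64 = -0.2125891 eV

B⁴⁺ (Z = 5) at n = 6:
E = -13.6057 × 5² / 6² = -13.6057 × 25 / 36 = -9.4484028 eV

Since -9.4484028 eV < -0.2125891 eV,
B⁴⁺ at n = 6 is more tightly bound (requires more energy to ionize).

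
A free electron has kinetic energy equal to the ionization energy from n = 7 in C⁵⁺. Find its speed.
1.8752e+06 m/s (or 0.63% of c)

The binding energy at n = 7 for C⁵⁺ is:
E_7 = -13.6057 × 6²/7² = -9.9960245 eV
|E_7| = 9.9960245 eV

Convert to Joules:
KE = 9.9960245 eV × (1.602177 × 10⁻¹⁹ J/eV) = 1.601540e-18 J

Using KE = ½mv²:
v = √(2·KE/m_e)
v = √(2 × 1.601540e-18 J / 9.10938 × 10⁻³¹ kg)
v = 1.8752e+06 m/s

This is approximately 0.63% the speed of light.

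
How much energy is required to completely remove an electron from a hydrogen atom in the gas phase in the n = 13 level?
0.081 eV

The ionization energy is the energy needed to remove the electron completely (n → ∞).

For hydrogen, E_n = -13.6057 eV / n².

At n = 13: E_13 = -13.6057 / 13² = -0.080507 eV
At n = ∞: E_∞ = 0 eV

Ionization energy = E_∞ - E_13 = 0 - (-0.080507) = 0.080507 eV
Ionization energy ≈ 0.081 eV

This is also called the binding energy of the electron in state n = 13.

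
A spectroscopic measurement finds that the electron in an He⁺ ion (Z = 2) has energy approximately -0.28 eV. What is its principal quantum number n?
n = 14

The exact energy levels follow E_n = -13.6057 Z² / n² eV with Z = 2.

The measured value (-0.28 eV) is reported to only 2 significant figures, so we must test candidate n values and see which one matches to that precision.

Candidate energies:
  n = 12:  E = -13.6057 × 2² / 12² = -0.377936 eV
  n = 13:  E = -13.6057 × 2² / 13² = -0.322028 eV
  n = 14:  E = -13.6057 × 2² / 14² = -0.277667 eV  ← matches
  n = 15:  E = -13.6057 × 2² / 15² = -0.241879 eV
  n = 16:  E = -13.6057 × 2² / 16² = -0.212589 eV

Checking against the measurement of -0.28 eV (2 sig figs), only n = 14 agrees:
E_14 = -0.277667 eV, which rounds to -0.28 eV ✓

Therefore n = 14.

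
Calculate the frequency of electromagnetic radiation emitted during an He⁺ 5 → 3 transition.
9.358e+14 Hz

First, find the transition energy:
E_5 = -13.6057 × 2² / 5² = -2.1769120 eV
E_3 = -13.6057 × 2² / 3² = -6.0469778 eV
|ΔE| = |E_3 - E_5| = 3.8700658 eV

Convert to Joules: E = 3.8700658 eV × (1.602177 × 10⁻¹⁹ J/eV) = 6.20053e-19 J

Using E = hf:
f = E/h = 6.20053e-19 J / (6.62607 × 10⁻³⁴ J·s)
f = 9.358e+14 Hz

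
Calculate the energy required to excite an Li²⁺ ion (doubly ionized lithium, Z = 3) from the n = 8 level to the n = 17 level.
1.48959 eV

The energy levels of a hydrogen-like atom are E_n = -13.6057 Z² eV / n².

Energy at n = 8: E_8 = -13.6057 × 3² / 8² = -1.91330156 eV
Energy at n = 17: E_17 = -13.6057 × 3² / 17² = -0.42370692 eV

The excitation energy is the difference:
ΔE = E_17 - E_8
ΔE = -0.42370692 - (-1.91330156)
ΔE = 1.48959 eV

Since this is positive, energy must be absorbed (photon absorption).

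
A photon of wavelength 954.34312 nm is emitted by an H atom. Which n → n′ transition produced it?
n = 8 → n = 3

First, find the photon energy from the wavelength (hc = 1239.84 eV·nm):
E = hc/λ = 1239.84 eV·nm / 954.34312 nm = 1.2991554 eV

The energy levels of hydrogen satisfy E_n = -13.6057 / n² eV, so an emission n_i → n_f releases
ΔE = 13.6057 × (1/n_f² − 1/n_i²) eV.

Setting ΔE equal to the photon energy:
1/n_f² − 1/n_i² = 1.2991554 / 13.6057 = 0.095486112

Since 1/n_i² must be positive, we need 1/n_f² > 0.095486112, i.e. n_f ≤ 3. For each allowed n_f, solve n_i = (1/n_f² − 0.095486112)^(−1/2) and check whether it is a whole number:
  n_f = 1: 1/n_i² = 1.000000000 − 0.095486112 = 0.904513888 → n_i = 1.051  (not an integer) ✗
  n_f = 2: 1/n_i² = 0.250000000 − 0.095486112 = 0.154513888 → n_i = 2.544  (not an integer) ✗
  n_f = 3: 1/n_i² = 0.111111111 − 0.095486112 = 0.015624999 → n_i = 8.000  → integer, n_i = 8 ✓

Only n_f = 3 gives an integer upper level, n_i = 8.

The transition is from n = 8 to n = 3 (emission).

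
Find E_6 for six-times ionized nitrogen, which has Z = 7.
-18.51887 eV

For hydrogen-like ions, the energy levels scale with Z²:
E_n = -13.6057 Z² / n² eV

For N⁶⁺ (Z = 7) at n = 6:
E_6 = -13.6057 × 7² / 6²
E_6 = -13.6057 × 49 / 36
E_6 = -666.6793 / 36
E_6 = -18.51887 eV

The energy is 49 times more negative than hydrogen at the same n due to the stronger nuclear charge.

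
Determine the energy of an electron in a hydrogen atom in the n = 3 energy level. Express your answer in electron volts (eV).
-1.511744 eV

The energy levels of a hydrogen-like atom are given by:
E_n = -13.6057 eV / n²

For n = 3:
E_3 = -13.6057 eV / 3²
E_3 = -13.6057 eV / 9
E_3 = -1.511744 eV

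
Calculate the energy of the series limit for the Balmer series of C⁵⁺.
122.451300 eV

The series limit corresponds to the transition from n = ∞ to n = 2.
This is the highest energy (shortest wavelength) transition in the Balmer series.

E_∞ = 0 eV
E_2 = -13.6057 × 6² / 2² = -122.451300 eV

Energy at series limit:
ΔE = E_∞ - E_2 = 0 - (-122.451300) = 122.451300 eV

This energy equals the ionization energy from the n = 2 state of C⁵⁺.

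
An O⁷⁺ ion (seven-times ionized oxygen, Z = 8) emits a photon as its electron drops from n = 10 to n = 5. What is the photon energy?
26.122944 eV

The energy levels are E_n = -13.6057 Z² eV / n².

Energy at n = 10: E_10 = -13.6057 × 8² / 10² = -8.707648000 eV
Energy at n = 5: E_5 = -13.6057 × 8² / 5² = -34.830592000 eV

For emission (electron falling to lower state), the photon energy is:
E_photon = E_10 - E_5 = |-8.707648000 - (-34.830592000)|
E_photon = 26.122944 eV

This energy is carried away by the emitted photon.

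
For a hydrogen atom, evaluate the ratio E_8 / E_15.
3.515625

Using E_n = -13.6057 Z² / n² eV with Z = 1:

E_8 = -13.6057 / 8² = -13.6057 / 64 = -0.2125890625 eV
E_15 = -13.6057 / 15² = -13.6057 / 225 = -0.0604697778 eV

The ratio is:
E_8/E_15 = (-0.2125890625) / (-0.0604697778)
E_8/E_15 = (-13.6057/64) / (-13.6057/225)
E_8/E_15 = 225/64
E_8/E_15 = 3.515625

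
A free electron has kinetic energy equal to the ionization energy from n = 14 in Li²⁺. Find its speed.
4.68791e+05 m/s (or 0.15637% of c)

The binding energy at n = 14 for Li²⁺ is:
E_14 = -13.6057 × 3²/14² = -0.624751531 eV
|E_14| = 0.624751531 eV

Convert to Joules:
KE = 0.624751531 eV × (1.602177 × 10⁻¹⁹ J/eV) = 1.0009625e-19 J

Using KE = ½mv²:
v = √(2·KE/m_e)
v = √(2 × 1.0009625e-19 J / 9.10938 × 10⁻³¹ kg)
v = 4.68791e+05 m/s

This is approximately 0.15637% the speed of light.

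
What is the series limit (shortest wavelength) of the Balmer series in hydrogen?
364.5061 nm

The series limit corresponds to the transition from n = ∞ to n = 2.
This is the highest energy (shortest wavelength) transition in the Balmer series.

E_∞ = 0 eV
E_2 = -13.6057 / 2² = -3.40142500 eV

Energy at series limit:
ΔE = E_∞ - E_2 = 0 - (-3.40142500) = 3.40142500 eV
λ = hc/E = 1239.84 eV·nm / 3.40142500 eV = 364.5061 nm

This energy equals the ionization energy from the n = 2 state of hydrogen.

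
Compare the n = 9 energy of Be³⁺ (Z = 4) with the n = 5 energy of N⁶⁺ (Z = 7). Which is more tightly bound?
N⁶⁺ at n = 5 (E = -26.6672 eV)

Using E_n = -13.6057 Z² / n² eV:

Be³⁺ (Z = 4) at n = 9:
E = -13.6057 × 4² / 9² = -13.6057 × 16 / 81 = -2.6875457 eV

N⁶⁺ (Z = 7) at n = 5:
E = -13.6057 × 7² / 5² = -13.6057 × 49 / 25 = -26.6671720 eV

Since -26.6671720 eV < -2.6875457 eV,
N⁶⁺ at n = 5 is more tightly bound (requires more energy to ionize).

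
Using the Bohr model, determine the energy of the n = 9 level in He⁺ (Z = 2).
-0.672 eV

For hydrogen-like ions, the energy levels scale with Z²:
E_n = -13.6057 Z² / n² eV

For He⁺ (Z = 2) at n = 9:
E_9 = -13.6057 × 2² / 9²
E_9 = -13.6057 × 4 / 81
E_9 = -54.4228 / 81
E_9 = -0.672 eV

The energy is 4 times more negative than hydrogen at the same n due to the stronger nuclear charge.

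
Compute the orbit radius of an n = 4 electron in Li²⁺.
0.28223 nm (or 2.82228 Å)

The Bohr radius formula is:
r_n = n² a₀ / Z

where a₀ = 0.05291772 nm is the Bohr radius.

For Li²⁺ (Z = 3) at n = 4:
r_4 = 4² × 0.05291772 nm / 3
r_4 = 16 × 0.05291772 nm / 3
r_4 = 0.846684 nm / 3
r_4 = 0.28223 nm

The electron orbits at approximately 0.28223 nm from the nucleus.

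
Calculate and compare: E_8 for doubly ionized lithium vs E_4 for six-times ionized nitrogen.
N⁶⁺ at n = 4 (E = -41.667456 eV)

Using E_n = -13.6057 Z² / n² eV:

Li²⁺ (Z = 3) at n = 8:
E = -13.6057 × 3² / 8² = -13.6057 × 9 / 64 = -1.913301563 eV

N⁶⁺ (Z = 7) at n = 4:
E = -13.6057 × 7² / 4² = -13.6057 × 49 / 16 = -41.667456250 eV

Since -41.667456250 eV < -1.913301563 eV,
N⁶⁺ at n = 4 is more tightly bound (requires more energy to ionize).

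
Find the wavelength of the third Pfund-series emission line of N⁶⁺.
76.30 nm

The lines of a series are numbered from the longest wavelength (smallest ΔE) outward; the third line is the transition from n = n_f + 3 to n_f.
The Pfund series has all transitions ending at n_f = 5.

For N⁶⁺ (Z = 7), the third line (γ-line) is the jump from n = 8 to n = 5:
E_8 = -13.6057 × 7² / 8² = -10.4169 eV
E_5 = -13.6057 × 7² / 5² = -26.6672 eV
ΔE = E_8 - E_5 = 16.2503 eV

λ = hc/E = 1239.84 eV·nm / 16.2503 eV
λ = 76.30 nm

This is the γ-line of the Pfund series in N⁶⁺.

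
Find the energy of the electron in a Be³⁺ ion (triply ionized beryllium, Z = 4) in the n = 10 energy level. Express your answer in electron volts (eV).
-2.18 eV

The energy levels of a hydrogen-like atom are given by:
E_n = -13.6057 Z² / n² eV  (with Z = 4 for Be³⁺)

For n = 10:
E_10 = -13.6057 × 4² / 10²
E_10 = -13.6057 × 16 / 100
E_10 = -2.18 eV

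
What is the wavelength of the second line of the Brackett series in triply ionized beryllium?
164.02772 nm

The lines of a series are numbered from the longest wavelength (smallest ΔE) outward; the second line is the transition from n = n_f + 2 to n_f.
The Brackett series has all transitions ending at n_f = 4.

For Be³⁺ (Z = 4), the second line (β-line) is the jump from n = 6 to n = 4:
E_6 = -13.6057 × 4² / 6² = -6.046977778 eV
E_4 = -13.6057 × 4² / 4² = -13.605700000 eV
ΔE = E_6 - E_4 = 7.558722222 eV

λ = hc/E = 1239.84 eV·nm / 7.558722222 eV
λ = 164.02772 nm

This is the β-line of the Brackett series in Be³⁺.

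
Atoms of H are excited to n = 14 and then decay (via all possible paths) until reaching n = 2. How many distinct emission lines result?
78

The electron can occupy levels n = 2, 3, ..., 14 during de-excitation — that is m = 14 - 2 + 1 = 13 distinct levels.

The number of distinct spectral lines equals the number of ways to choose 2 of these m levels (each pair gives one possible emission transition):

Number of lines = m(m-1)/2 = 13×12/2 = 78

These correspond to all possible transitions between the 13 levels:
14 → 13, 14 → 12, 14 → 11, 14 → 10, 14 → 9, 14 → 8, 14 → 7, 14 → 6...

Each transition produces a photon with a unique energy (and thus wavelength). This count does not depend on Z.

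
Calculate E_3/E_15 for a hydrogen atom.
25.0000

Using E_n = -13.6057 Z² / n² eV with Z = 1:

E_3 = -13.6057 / 3² = -13.6057 / 9 = -1.5117444444 eV
E_15 = -13.6057 / 15² = -13.6057 / 225 = -0.0604697778 eV

The ratio is:
E_3/E_15 = (-1.5117444444) / (-0.0604697778)
E_3/E_15 = (-13.6057/9) / (-13.6057/225)
E_3/E_15 = 225/9
E_3/E_15 = 25.0000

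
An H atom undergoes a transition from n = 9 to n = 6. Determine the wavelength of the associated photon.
5905.00 nm

First, find the transition energy using E_n = -13.6057 / n² eV:
E_9 = -13.6057 / 9² = -0.16797160 eV
E_6 = -13.6057 / 6² = -0.37793611 eV

Photon energy: |ΔE| = |E_6 - E_9| = 0.20996451 eV

Convert to wavelength using E = hc/λ with hc = 1239.84 eV·nm:
λ = hc/E = 1239.84 eV·nm / 0.20996451 eV
λ = 5905.00 nm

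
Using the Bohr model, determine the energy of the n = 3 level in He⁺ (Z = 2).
-6.047 eV

For hydrogen-like ions, the energy levels scale with Z²:
E_n = -13.6057 Z² / n² eV

For He⁺ (Z = 2) at n = 3:
E_3 = -13.6057 × 2² / 3²
E_3 = -13.6057 × 4 / 9
E_3 = -54.4228 / 9
E_3 = -6.047 eV

The energy is 4 times more negative than hydrogen at the same n due to the stronger nuclear charge.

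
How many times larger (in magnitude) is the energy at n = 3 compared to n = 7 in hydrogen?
5.444444

Using E_n = -13.6057 Z² / n² eV with Z = 1:

E_3 = -13.6057 / 3² = -13.6057 / 9 = -1.511744444444 eV
E_7 = -13.6057 / 7² = -13.6057 / 49 = -0.277667346939 eV

The ratio is:
E_3/E_7 = (-1.511744444444) / (-0.277667346939)
E_3/E_7 = (-13.6057/9) / (-13.6057/49)
E_3/E_7 = 49/9
E_3/E_7 = 5.444444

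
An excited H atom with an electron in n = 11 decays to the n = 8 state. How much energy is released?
0.10 eV

The energy levels are E_n = -13.6057 eV / n².

Energy at n = 11: E_11 = -13.6057 / 11² = -0.11244 eV
Energy at n = 8: E_8 = -13.6057 / 8² = -0.21259 eV

For emission (electron falling to lower state), the photon energy is:
E_photon = E_11 - E_8 = |-0.11244 - (-0.21259)|
E_photon = 0.10 eV

This energy is carried away by the emitted photon.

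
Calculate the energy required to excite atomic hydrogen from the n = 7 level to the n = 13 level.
0.20 eV

The energy levels of a hydrogen-like atom are E_n = -13.6057 eV / n².

Energy at n = 7: E_7 = -13.6057 / 7² = -0.27767 eV
Energy at n = 13: E_13 = -13.6057 / 13² = -0.08051 eV

The excitation energy is the difference:
ΔE = E_13 - E_7
ΔE = -0.08051 - (-0.27767)
ΔE = 0.20 eV

Since this is positive, energy must be absorbed (photon absorption).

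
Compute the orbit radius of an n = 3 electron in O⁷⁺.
0.059532 nm (or 0.595324 Å)

The Bohr radius formula is:
r_n = n² a₀ / Z

where a₀ = 0.052917721 nm is the Bohr radius.

For O⁷⁺ (Z = 8) at n = 3:
r_3 = 3² × 0.052917721 nm / 8
r_3 = 9 × 0.052917721 nm / 8
r_3 = 0.4762595 nm / 8
r_3 = 0.059532 nm

The electron orbits at approximately 0.059532 nm from the nucleus.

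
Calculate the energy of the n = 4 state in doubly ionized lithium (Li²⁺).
-7.65321 eV

For hydrogen-like ions, the energy levels scale with Z²:
E_n = -13.6057 Z² / n² eV

For Li²⁺ (Z = 3) at n = 4:
E_4 = -13.6057 × 3² / 4²
E_4 = -13.6057 × 9 / 16
E_4 = -122.4513 / 16
E_4 = -7.65321 eV

The energy is 9 times more negative than hydrogen at the same n due to the stronger nuclear charge.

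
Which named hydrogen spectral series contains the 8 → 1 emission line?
Lyman series

The spectral series in hydrogen are named based on the final (lower) energy level:
- Lyman series: n_final = 1 (ultraviolet)
- Balmer series: n_final = 2 (visible/near-UV)
- Paschen series: n_final = 3 (infrared)
- Brackett series: n_final = 4 (infrared)
- Pfund series: n_final = 5 (far infrared)

Since this transition ends at n = 1, it belongs to the Lyman series.

For reference, this 8 → 1 line has photon energy
ΔE = 13.6057 eV × (1/1² - 1/8²) = 13.39311094 eV,
corresponding to wavelength λ = hc/ΔE = 1239.84 eV·nm / 13.39311094 eV = 92.572966 nm in the ultraviolet region.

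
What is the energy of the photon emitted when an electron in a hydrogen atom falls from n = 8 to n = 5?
0.33164 eV

The energy levels are E_n = -13.6057 eV / n².

Energy at n = 8: E_8 = -13.6057 / 8² = -0.21258906 eV
Energy at n = 5: E_5 = -13.6057 / 5² = -0.54422800 eV

For emission (electron falling to lower state), the photon energy is:
E_photon = E_8 - E_5 = |-0.21258906 - (-0.54422800)|
E_photon = 0.33164 eV

This energy is carried away by the emitted photon.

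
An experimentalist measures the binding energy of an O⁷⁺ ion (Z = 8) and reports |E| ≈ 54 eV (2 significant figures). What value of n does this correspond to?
n = 4

The exact energy levels follow E_n = -13.6057 Z² / n² eV with Z = 8.

The measured value (-54 eV) is reported to only 2 significant figures, so we must test candidate n values and see which one matches to that precision.

Candidate energies:
  n = 2:  E = -13.6057 × 8² / 2² = -217.69120 eV
  n = 3:  E = -13.6057 × 8² / 3² = -96.75164 eV
  n = 4:  E = -13.6057 × 8² / 4² = -54.42280 eV  ← matches
  n = 5:  E = -13.6057 × 8² / 5² = -34.83059 eV
  n = 6:  E = -13.6057 × 8² / 6² = -24.18791 eV

Checking against the measurement of -54 eV (2 sig figs), only n = 4 agrees:
E_4 = -54.42280 eV, which rounds to -54 eV ✓

Therefore n = 4.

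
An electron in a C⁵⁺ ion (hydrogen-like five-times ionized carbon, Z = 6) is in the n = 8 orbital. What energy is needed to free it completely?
7.65321 eV

The ionization energy is the energy needed to remove the electron completely (n → ∞).

For a hydrogen-like ion with Z = 6, E_n = -13.6057 Z² / n² eV.

At n = 8: E_8 = -13.6057 × 6² / 8² = -7.65320625 eV
At n = ∞: E_∞ = 0 eV

Ionization energy = E_∞ - E_8 = 0 - (-7.65320625) = 7.65320625 eV
Ionization energy ≈ 7.65321 eV

This is also called the binding energy of the electron in state n = 8.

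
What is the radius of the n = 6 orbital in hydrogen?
1.905038 nm (or 19.050380 Å)

The Bohr radius formula is:
r_n = n² a₀ / Z

where a₀ = 0.052917721 nm is the Bohr radius.

For H (Z = 1) at n = 6:
r_6 = 6² × 0.052917721 nm / 1
r_6 = 36 × 0.052917721 nm / 1
r_6 = 1.9050380 nm / 1
r_6 = 1.905038 nm

The electron orbits at approximately 1.905038 nm from the nucleus.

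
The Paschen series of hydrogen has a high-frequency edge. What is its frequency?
3.66e+14 Hz

The series limit corresponds to the transition from n = ∞ to n = 3.
This is the highest energy (shortest wavelength) transition in the Paschen series.

E_∞ = 0 eV
E_3 = -13.6057 / 3² = -1.51174444 eV

Energy at series limit:
ΔE = E_∞ - E_3 = 0 - (-1.51174444) = 1.51174444 eV
E = 1.51174444 eV × (1.602177 × 10⁻¹⁹ J/eV) = 2.4221e-19 J
f = E/h = 2.4221e-19 J / (6.62607 × 10⁻³⁴ J·s) = 3.66e+14 Hz

This energy equals the ionization energy from the n = 3 state of hydrogen.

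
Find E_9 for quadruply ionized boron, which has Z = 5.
-4.199290 eV

For hydrogen-like ions, the energy levels scale with Z²:
E_n = -13.6057 Z² / n² eV

For B⁴⁺ (Z = 5) at n = 9:
E_9 = -13.6057 × 5² / 9²
E_9 = -13.6057 × 25 / 81
E_9 = -340.1425 / 81
E_9 = -4.199290 eV

The energy is 25 times more negative than hydrogen at the same n due to the stronger nuclear charge.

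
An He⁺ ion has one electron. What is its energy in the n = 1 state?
-54.423 eV

For hydrogen-like ions, the energy levels scale with Z²:
E_n = -13.6057 Z² / n² eV

For He⁺ (Z = 2) at n = 1:
E_1 = -13.6057 × 2² / 1²
E_1 = -13.6057 × 4 / 1
E_1 = -54.4228 / 1
E_1 = -54.423 eV

The energy is 4 times more negative than hydrogen at the same n due to the stronger nuclear charge.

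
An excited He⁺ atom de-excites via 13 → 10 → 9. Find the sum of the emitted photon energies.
0.3499 eV

The energy levels of He⁺ are E_n = -13.6057 × 2² / n² eV.

First transition (13 → 10):
ΔE₁ = |E_10 - E_13|
ΔE₁ = |-0.5442280000 - (-0.3220284024)| = 0.2221996 eV

Second transition (10 → 9):
ΔE₂ = |E_9 - E_10|
ΔE₂ = |-0.6718864198 - (-0.5442280000)| = 0.1276584 eV

Total energy released:
E_total = ΔE₁ + ΔE₂ = 0.2221996 + 0.1276584 = 0.3499 eV

Note: This equals the direct transition 13 → 9: 0.3499 eV ✓
Energy is conserved regardless of the path taken.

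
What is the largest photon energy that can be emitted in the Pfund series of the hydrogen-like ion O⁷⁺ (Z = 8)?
34.830592 eV

The series limit corresponds to the transition from n = ∞ to n = 5.
This is the highest energy (shortest wavelength) transition in the Pfund series.

E_∞ = 0 eV
E_5 = -13.6057 × 8² / 5² = -34.830592 eV

Energy at series limit:
ΔE = E_∞ - E_5 = 0 - (-34.830592) = 34.830592 eV

This energy equals the ionization energy from the n = 5 state of O⁷⁺.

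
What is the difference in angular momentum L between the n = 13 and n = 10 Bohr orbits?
3.164e-34 J·s (or 3ℏ)

In the Bohr model, L_n = nℏ where ℏ = 1.05457e-34 J·s.

L_13 = 13ℏ = 1.37094e-33 J·s
L_10 = 10ℏ = 1.05457e-33 J·s

ΔL = L_13 - L_10 = (13 - 10)ℏ = 3ℏ
ΔL = 3 × 1.05457e-34 J·s = 3.164e-34 J·s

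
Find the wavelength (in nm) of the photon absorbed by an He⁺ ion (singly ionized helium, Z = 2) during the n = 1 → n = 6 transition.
23.433 nm

First, find the transition energy using E_n = -13.6057 Z² / n² eV:
E_1 = -13.6057 × 2² / 1² = -54.42280 eV
E_6 = -13.6057 × 2² / 6² = -1.51174 eV

Photon energy: |ΔE| = |E_6 - E_1| = 52.91106 eV

Convert to wavelength using E = hc/λ with hc = 1239.84 eV·nm:
λ = hc/E = 1239.84 eV·nm / 52.91106 eV
λ = 23.433 nm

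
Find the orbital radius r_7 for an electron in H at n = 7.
2.59297 nm (or 25.92968 Å)

The Bohr radius formula is:
r_n = n² a₀ / Z

where a₀ = 0.05291772 nm is the Bohr radius.

For H (Z = 1) at n = 7:
r_7 = 7² × 0.05291772 nm / 1
r_7 = 49 × 0.05291772 nm / 1
r_7 = 2.592968 nm / 1
r_7 = 2.59297 nm

The electron orbits at approximately 2.59297 nm from the nucleus.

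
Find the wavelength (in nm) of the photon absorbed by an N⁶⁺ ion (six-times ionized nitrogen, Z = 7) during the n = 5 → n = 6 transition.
152.15930 nm

First, find the transition energy using E_n = -13.6057 Z² / n² eV:
E_5 = -13.6057 × 7² / 5² = -26.667172000 eV
E_6 = -13.6057 × 7² / 6² = -18.518869444 eV

Photon energy: |ΔE| = |E_6 - E_5| = 8.148302556 eV

Convert to wavelength using E = hc/λ with hc = 1239.84 eV·nm:
λ = hc/E = 1239.84 eV·nm / 8.148302556 eV
λ = 152.15930 nm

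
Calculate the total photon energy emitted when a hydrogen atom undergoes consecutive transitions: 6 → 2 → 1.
13.228 eV

The energy levels of hydrogen are E_n = -13.6057 / n² eV.

First transition (6 → 2):
ΔE₁ = |E_2 - E_6|
ΔE₁ = |-3.401425000 - (-0.377936111)| = 3.023489 eV

Second transition (2 → 1):
ΔE₂ = |E_1 - E_2|
ΔE₂ = |-13.605700000 - (-3.401425000)| = 10.204275 eV

Total energy released:
E_total = ΔE₁ + ΔE₂ = 3.023489 + 10.204275 = 13.228 eV

Note: This equals the direct transition 6 → 1: 13.228 eV ✓
Energy is conserved regardless of the path taken.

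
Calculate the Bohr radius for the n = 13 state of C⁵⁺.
1.4905 nm (or 14.9052 Å)

The Bohr radius formula is:
r_n = n² a₀ / Z

where a₀ = 0.0529177 nm is the Bohr radius.

For C⁵⁺ (Z = 6) at n = 13:
r_13 = 13² × 0.0529177 nm / 6
r_13 = 169 × 0.0529177 nm / 6
r_13 = 8.94309 nm / 6
r_13 = 1.4905 nm

The electron orbits at approximately 1.4905 nm from the nucleus.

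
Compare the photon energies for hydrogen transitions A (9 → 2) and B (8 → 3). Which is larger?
9 → 2

Calculate the energy for each transition:

Transition 9 → 2:
ΔE₁ = |E_2 - E_9| = |-13.6057/2² - (-13.6057/9²)|
ΔE₁ = |-3.4014250000 - (-0.1679716049)| = 3.2334534 eV

Transition 8 → 3:
ΔE₂ = |E_3 - E_8| = |-13.6057/3² - (-13.6057/8²)|
ΔE₂ = |-1.5117444444 - (-0.2125890625)| = 1.2991554 eV

Since 3.2334534 eV > 1.2991554 eV, the transition 9 → 2 emits the more energetic photon.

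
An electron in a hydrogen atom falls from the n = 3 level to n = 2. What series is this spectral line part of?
Balmer series

The spectral series in hydrogen are named based on the final (lower) energy level:
- Lyman series: n_final = 1 (ultraviolet)
- Balmer series: n_final = 2 (visible/near-UV)
- Paschen series: n_final = 3 (infrared)
- Brackett series: n_final = 4 (infrared)
- Pfund series: n_final = 5 (far infrared)

Since this transition ends at n = 2, it belongs to the Balmer series.

For reference, this 3 → 2 line has photon energy
ΔE = 13.6057 eV × (1/2² - 1/3²) = 1.8896806 eV,
corresponding to wavelength λ = hc/ΔE = 1239.84 eV·nm / 1.8896806 eV = 656.111 nm in the visible/near-UV region.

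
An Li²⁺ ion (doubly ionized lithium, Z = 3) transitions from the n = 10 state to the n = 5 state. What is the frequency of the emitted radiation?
8.88258e+14 Hz

First, find the transition energy:
E_10 = -13.6057 × 3² / 10² = -1.22451300 eV
E_5 = -13.6057 × 3² / 5² = -4.89805200 eV
|ΔE| = |E_5 - E_10| = 3.67353900 eV

Convert to Joules: E = 3.67353900 eV × (1.602177 × 10⁻¹⁹ J/eV) = 5.8856597e-19 J

Using E = hf:
f = E/h = 5.8856597e-19 J / (6.62607 × 10⁻³⁴ J·s)
f = 8.88258e+14 Hz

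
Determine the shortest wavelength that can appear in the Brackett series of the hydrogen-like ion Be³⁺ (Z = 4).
91.12651 nm

The series limit corresponds to the transition from n = ∞ to n = 4.
This is the highest energy (shortest wavelength) transition in the Brackett series.

E_∞ = 0 eV
E_4 = -13.6057 × 4² / 4² = -13.6057000 eV

Energy at series limit:
ΔE = E_∞ - E_4 = 0 - (-13.6057000) = 13.6057000 eV
λ = hc/E = 1239.84 eV·nm / 13.6057000 eV = 91.12651 nm

This energy equals the ionization energy from the n = 4 state of Be³⁺.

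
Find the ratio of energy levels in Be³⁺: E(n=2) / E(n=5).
6.2500

Using E_n = -13.6057 Z² / n² eV with Z = 4:

E_2 = -13.6057 × 4² / 2² = -217.6912 / 4 = -54.4228000000 eV
E_5 = -13.6057 × 4² / 5² = -217.6912 / 25 = -8.7076480000 eV

The ratio is:
E_2/E_5 = (-54.4228000000) / (-8.7076480000)
E_2/E_5 = (-217.6912/4) / (-217.6912/25)
E_2/E_5 = 25/4
E_2/E_5 = 6.2500
(Note: the Z² factors cancel in the ratio.)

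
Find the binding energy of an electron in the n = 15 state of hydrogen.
0.06047 eV

The ionization energy is the energy needed to remove the electron completely (n → ∞).

For hydrogen, E_n = -13.6057 eV / n².

At n = 15: E_15 = -13.6057 / 15² = -0.06046978 eV
At n = ∞: E_∞ = 0 eV

Ionization energy = E_∞ - E_15 = 0 - (-0.06046978) = 0.06046978 eV
Ionization energy ≈ 0.06047 eV

This is also called the binding energy of the electron in state n = 15.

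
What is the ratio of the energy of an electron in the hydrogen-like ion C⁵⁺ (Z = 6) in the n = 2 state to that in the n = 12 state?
36.000000

Using E_n = -13.6057 Z² / n² eV with Z = 6:

E_2 = -13.6057 × 6² / 2² = -489.8052 / 4 = -122.451300000000 eV
E_12 = -13.6057 × 6² / 12² = -489.8052 / 144 = -3.401425000000 eV

The ratio is:
E_2/E_12 = (-122.451300000000) / (-3.401425000000)
E_2/E_12 = (-489.8052/4) / (-489.8052/144)
E_2/E_12 = 144/4
E_2/E_12 = 36.000000
(Note: the Z² factors cancel in the ratio.)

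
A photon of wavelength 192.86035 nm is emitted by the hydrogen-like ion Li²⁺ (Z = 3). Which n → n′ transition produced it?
n = 10 → n = 4

First, find the photon energy from the wavelength (hc = 1239.84 eV·nm):
E = hc/λ = 1239.84 eV·nm / 192.86035 nm = 6.4286931 eV

The energy levels of Li²⁺ satisfy E_n = -13.6057 × 3² / n² eV, so an emission n_i → n_f releases
ΔE = 13.6057 × 3² × (1/n_f² − 1/n_i²) eV.

Setting ΔE equal to the photon energy:
1/n_f² − 1/n_i² = 6.4286931 / (13.6057 × 3²) = 0.052499999

Since 1/n_i² must be positive, we need 1/n_f² > 0.052499999, i.e. n_f ≤ 4. For each allowed n_f, solve n_i = (1/n_f² − 0.052499999)^(−1/2) and check whether it is a whole number:
  n_f = 1: 1/n_i² = 1.000000000 − 0.052499999 = 0.947500001 → n_i = 1.027  (not an integer) ✗
  n_f = 2: 1/n_i² = 0.250000000 − 0.052499999 = 0.197500001 → n_i = 2.250  (not an integer) ✗
  n_f = 3: 1/n_i² = 0.111111111 − 0.052499999 = 0.058611112 → n_i = 4.131  (not an integer) ✗
  n_f = 4: 1/n_i² = 0.062500000 − 0.052499999 = 0.010000001 → n_i = 10.000  → integer, n_i = 10 ✓

Only n_f = 4 gives an integer upper level, n_i = 10.

The transition is from n = 10 to n = 4 (emission).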